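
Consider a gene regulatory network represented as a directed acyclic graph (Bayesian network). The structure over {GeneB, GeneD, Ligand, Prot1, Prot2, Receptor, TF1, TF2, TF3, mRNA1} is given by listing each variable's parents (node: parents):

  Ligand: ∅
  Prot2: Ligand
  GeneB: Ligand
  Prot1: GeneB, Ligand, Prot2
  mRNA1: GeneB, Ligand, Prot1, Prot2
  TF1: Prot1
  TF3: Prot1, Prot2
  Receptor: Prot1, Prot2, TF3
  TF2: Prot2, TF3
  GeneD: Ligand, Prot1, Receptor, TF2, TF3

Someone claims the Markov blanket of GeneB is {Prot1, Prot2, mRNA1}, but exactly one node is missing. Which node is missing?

Ligand

A node's Markov blanket = Pa ∪ Ch ∪ (parents of Ch other than the node itself).
Parents of GeneB: Ligand.
Ch(GeneB) = {Prot1, mRNA1}.
Co-parents of GeneB (other parents of its children):
  Prot1: Ligand, Prot2
  mRNA1: Ligand, Prot1, Prot2
MB(GeneB) = {Ligand, Prot1, Prot2, mRNA1}.
Comparing with the claimed set, Ligand is missing.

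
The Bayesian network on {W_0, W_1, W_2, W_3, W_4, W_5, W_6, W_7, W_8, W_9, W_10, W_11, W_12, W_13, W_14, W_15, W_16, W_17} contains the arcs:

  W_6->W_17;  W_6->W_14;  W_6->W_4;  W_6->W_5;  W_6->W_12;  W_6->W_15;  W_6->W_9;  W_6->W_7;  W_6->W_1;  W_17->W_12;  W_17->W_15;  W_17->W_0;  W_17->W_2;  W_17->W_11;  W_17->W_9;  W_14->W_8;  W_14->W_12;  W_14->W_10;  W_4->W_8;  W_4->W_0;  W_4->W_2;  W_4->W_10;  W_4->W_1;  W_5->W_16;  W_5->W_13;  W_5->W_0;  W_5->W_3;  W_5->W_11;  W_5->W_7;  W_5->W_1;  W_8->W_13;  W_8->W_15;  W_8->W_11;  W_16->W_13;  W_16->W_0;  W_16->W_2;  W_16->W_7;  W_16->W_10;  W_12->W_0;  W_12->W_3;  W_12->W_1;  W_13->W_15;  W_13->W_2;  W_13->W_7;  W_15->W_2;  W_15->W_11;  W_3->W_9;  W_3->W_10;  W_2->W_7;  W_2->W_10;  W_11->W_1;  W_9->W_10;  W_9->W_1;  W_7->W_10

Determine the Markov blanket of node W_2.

{W_3, W_4, W_5, W_6, W_7, W_9, W_10, W_13, W_14, W_15, W_16, W_17}

By definition, MB(W_2) is built from W_2's parents, W_2's children, and the co-parents of W_2.
W_2 has parents W_4, W_13, W_15, W_16, W_17.
Ch(W_2) = {W_7, W_10}.
Other parents of W_2's children:
  W_7: W_5, W_6, W_13, W_16
  W_10: W_3, W_4, W_7, W_9, W_14, W_16
Union: {W_4, W_13, W_15, W_16, W_17} ∪ {W_7, W_10} ∪ {W_3, W_4, W_5, W_6, W_7, W_9, W_13, W_14, W_16} = {W_3, W_4, W_5, W_6, W_7, W_9, W_10, W_13, W_14, W_15, W_16, W_17}.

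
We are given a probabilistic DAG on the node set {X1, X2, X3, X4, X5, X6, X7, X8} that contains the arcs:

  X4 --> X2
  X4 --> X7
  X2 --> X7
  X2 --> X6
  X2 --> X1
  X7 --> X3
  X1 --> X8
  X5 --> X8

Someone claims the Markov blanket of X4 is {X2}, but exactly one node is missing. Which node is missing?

X7

The Markov blanket of a node is its parents, its children, and the other parents of its children.
X4's parents: none.
X4 has children X2, X7.
Parents of each child, excluding X4:
  X2: no additional parents.
  X7's other parent is X2.
MB(X4) = {X2, X7}.
Comparing with the claimed set, X7 is missing.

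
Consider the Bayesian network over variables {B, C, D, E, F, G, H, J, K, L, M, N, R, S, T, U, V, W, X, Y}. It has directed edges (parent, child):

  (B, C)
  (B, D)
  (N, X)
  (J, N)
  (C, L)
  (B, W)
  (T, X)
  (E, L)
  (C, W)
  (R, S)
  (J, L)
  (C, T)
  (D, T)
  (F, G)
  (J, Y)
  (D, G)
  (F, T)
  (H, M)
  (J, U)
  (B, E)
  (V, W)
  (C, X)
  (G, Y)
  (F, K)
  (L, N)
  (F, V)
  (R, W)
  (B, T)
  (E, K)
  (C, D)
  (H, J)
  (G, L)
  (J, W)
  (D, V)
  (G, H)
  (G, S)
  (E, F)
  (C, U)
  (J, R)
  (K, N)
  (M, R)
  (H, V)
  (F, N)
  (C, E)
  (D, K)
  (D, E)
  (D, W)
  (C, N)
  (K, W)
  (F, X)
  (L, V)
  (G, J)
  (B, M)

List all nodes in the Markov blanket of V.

{B, C, D, F, H, J, K, L, R, W}

The Markov blanket of a node is its parents, its children, and the other parents of its children.
V's parents: D, F, H, L.
V's children: W.
Co-parents of V (other parents of its children):
  W: B, C, D, J, K, R
So the Markov blanket of V is {B, C, D, F, H, J, K, L, R, W}.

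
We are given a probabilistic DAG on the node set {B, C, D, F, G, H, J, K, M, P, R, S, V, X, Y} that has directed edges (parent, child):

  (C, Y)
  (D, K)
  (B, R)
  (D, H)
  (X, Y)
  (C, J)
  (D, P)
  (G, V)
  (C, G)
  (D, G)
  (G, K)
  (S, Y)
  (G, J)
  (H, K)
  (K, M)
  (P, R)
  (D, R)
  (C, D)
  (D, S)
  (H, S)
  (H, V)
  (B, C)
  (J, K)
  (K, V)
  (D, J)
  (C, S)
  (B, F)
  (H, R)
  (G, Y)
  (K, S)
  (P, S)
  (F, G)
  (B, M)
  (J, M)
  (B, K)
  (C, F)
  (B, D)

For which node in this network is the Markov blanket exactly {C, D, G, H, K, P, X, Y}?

S

The target node must have every member of {C, D, G, H, K, P, X, Y} as a parent, child, or co-parent, and no others.
Parents of S: C, D, H, K, P; children: Y; co-parents: C, G, X.
These exactly cover the given set, so the node is S.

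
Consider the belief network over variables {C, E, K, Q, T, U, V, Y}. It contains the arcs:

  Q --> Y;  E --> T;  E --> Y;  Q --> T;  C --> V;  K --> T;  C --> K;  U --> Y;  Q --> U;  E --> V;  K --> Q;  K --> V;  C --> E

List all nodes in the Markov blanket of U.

A node's Markov blanket = Pa ∪ Ch ∪ (parents of Ch other than the node itself).
U has parent Q.
U has child Y.
Co-parents of U (other parents of its children):
  Y: E, Q
So the Markov blanket of U is {E, Q, Y}.

{E, Q, Y}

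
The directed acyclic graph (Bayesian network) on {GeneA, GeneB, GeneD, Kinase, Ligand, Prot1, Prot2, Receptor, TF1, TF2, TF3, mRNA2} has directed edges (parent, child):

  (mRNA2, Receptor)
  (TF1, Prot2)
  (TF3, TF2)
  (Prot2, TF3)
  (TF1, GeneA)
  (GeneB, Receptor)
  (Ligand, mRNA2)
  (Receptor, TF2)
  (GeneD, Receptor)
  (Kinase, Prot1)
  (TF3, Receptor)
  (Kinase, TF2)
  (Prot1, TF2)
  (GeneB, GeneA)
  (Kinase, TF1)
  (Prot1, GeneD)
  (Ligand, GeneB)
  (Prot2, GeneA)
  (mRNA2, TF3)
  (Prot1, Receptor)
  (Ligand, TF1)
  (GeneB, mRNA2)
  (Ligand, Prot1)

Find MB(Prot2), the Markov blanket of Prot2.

{GeneA, GeneB, TF1, TF3, mRNA2}

Parents of Prot2: TF1.
Children of Prot2: GeneA, TF3.
Parents of each child, excluding Prot2:
  TF3's other parent is mRNA2.
  GeneA's other parents are GeneB, TF1.
So the Markov blanket of Prot2 is {GeneA, GeneB, TF1, TF3, mRNA2}.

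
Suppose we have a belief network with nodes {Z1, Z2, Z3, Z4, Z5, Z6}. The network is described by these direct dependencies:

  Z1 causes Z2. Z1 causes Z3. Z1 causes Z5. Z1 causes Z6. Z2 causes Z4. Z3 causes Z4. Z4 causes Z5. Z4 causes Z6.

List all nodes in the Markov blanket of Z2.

{Z1, Z3, Z4}

Pa(Z2) = {Z1}.
Children of Z2: Z4.
Other parents of Z2's children:
  Z4 also has parent Z3.
Taking the union gives {Z1, Z3, Z4}.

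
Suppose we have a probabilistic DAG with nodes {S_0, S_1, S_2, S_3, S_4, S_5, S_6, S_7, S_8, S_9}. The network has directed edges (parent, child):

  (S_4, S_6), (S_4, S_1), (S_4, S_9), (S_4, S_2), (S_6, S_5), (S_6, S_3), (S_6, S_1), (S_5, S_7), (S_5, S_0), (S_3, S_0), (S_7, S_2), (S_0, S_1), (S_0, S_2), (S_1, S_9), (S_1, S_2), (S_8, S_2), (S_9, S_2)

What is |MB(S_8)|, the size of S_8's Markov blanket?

6

A node's Markov blanket = Pa ∪ Ch ∪ (parents of Ch other than the node itself).
Children of S_8: S_2.
S_8's parents: none.
Other parents of S_8's children:
  S_2's other parents are S_0, S_1, S_4, S_7, S_9.
MB(S_8) = {S_0, S_1, S_2, S_4, S_7, S_9}, which has 6 nodes.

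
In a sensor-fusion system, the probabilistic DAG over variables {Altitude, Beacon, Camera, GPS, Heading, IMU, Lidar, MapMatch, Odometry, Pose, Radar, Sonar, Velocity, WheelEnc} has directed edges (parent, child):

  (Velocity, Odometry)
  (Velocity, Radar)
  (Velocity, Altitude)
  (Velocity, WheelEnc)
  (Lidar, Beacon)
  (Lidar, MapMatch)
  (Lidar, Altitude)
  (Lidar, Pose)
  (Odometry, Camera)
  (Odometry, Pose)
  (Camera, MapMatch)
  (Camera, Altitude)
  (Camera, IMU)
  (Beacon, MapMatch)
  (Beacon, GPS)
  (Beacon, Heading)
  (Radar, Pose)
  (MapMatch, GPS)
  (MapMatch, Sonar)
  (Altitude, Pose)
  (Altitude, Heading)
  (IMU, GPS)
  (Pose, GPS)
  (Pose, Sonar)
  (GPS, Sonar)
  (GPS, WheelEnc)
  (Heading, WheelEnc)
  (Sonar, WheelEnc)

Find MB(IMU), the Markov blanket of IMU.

A node's Markov blanket = Pa ∪ Ch ∪ (parents of Ch other than the node itself).
IMU's parents: Camera.
Children of IMU: GPS.
Other parents of IMU's children:
  GPS's other parents are Beacon, MapMatch, Pose.
MB(IMU) = {Beacon, Camera, GPS, MapMatch, Pose}.

{Beacon, Camera, GPS, MapMatch, Pose}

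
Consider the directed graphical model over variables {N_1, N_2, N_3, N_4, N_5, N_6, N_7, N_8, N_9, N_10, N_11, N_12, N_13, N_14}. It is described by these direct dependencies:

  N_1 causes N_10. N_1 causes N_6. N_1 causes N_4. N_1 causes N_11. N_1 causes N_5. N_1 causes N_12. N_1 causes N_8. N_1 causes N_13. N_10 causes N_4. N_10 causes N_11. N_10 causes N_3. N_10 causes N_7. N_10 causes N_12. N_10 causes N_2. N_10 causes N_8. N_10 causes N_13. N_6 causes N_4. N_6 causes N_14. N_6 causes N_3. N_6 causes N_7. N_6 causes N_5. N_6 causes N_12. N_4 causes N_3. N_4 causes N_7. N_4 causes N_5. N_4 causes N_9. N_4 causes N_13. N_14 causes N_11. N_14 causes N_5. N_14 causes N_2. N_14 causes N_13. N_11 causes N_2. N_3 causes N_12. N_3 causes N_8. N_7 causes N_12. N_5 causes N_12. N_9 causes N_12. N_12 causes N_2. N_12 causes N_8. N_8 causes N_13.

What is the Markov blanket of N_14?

N_14 has parent N_6.
N_14's children: N_2, N_5, N_11, N_13.
Other parents of N_14's children:
  N_11: N_1, N_10
  N_5: N_1, N_4, N_6
  N_2: N_10, N_11, N_12
  N_13: N_1, N_4, N_8, N_10
MB(N_14) = {N_1, N_2, N_4, N_5, N_6, N_8, N_10, N_11, N_12, N_13}.

{N_1, N_2, N_4, N_5, N_6, N_8, N_10, N_11, N_12, N_13}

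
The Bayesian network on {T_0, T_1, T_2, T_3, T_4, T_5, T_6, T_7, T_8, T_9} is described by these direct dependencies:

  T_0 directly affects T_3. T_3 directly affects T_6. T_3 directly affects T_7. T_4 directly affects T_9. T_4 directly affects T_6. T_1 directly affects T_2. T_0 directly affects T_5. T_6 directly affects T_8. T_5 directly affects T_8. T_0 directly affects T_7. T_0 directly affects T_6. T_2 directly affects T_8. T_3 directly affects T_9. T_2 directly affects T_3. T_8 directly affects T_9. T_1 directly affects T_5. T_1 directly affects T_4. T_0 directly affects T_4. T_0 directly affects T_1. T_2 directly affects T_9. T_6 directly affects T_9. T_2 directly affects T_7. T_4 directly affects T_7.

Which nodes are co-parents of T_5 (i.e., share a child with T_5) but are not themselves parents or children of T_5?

Children of T_5: T_8.
  T_8 also has parents T_2, T_6.
Excluding nodes already adjacent to T_5 (T_0, T_1, T_8), the co-parent-only contribution is {T_2, T_6}.

{T_2, T_6}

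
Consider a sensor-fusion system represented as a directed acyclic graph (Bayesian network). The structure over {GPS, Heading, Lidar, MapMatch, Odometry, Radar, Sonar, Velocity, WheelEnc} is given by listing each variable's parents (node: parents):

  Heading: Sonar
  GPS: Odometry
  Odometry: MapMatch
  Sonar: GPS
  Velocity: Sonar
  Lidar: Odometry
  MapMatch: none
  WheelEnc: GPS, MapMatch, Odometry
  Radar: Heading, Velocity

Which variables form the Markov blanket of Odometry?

Odometry has parent MapMatch.
Ch(Odometry) = {GPS, Lidar, WheelEnc}.
Co-parents of Odometry (other parents of its children):
  GPS has no other parent.
  WheelEnc's other parents are GPS, MapMatch.
  Lidar: no additional parents.
MB(Odometry) = {GPS, Lidar, MapMatch, WheelEnc}.

{GPS, Lidar, MapMatch, WheelEnc}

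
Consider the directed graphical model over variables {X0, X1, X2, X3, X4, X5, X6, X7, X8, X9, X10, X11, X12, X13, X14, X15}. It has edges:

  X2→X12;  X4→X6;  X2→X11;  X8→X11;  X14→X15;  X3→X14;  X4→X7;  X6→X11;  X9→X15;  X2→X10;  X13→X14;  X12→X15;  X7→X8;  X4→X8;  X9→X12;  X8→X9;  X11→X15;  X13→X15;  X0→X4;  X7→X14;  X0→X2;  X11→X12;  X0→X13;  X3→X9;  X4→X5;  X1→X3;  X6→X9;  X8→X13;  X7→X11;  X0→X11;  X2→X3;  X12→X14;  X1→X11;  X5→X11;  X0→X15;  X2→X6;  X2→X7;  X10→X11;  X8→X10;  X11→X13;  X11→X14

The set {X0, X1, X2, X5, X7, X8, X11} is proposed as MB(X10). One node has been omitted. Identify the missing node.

Recall MB(v) = parents ∪ children ∪ spouses, where spouses are the other parents of v's children.
X10 has child X11.
X10's parents: X2, X8.
Other parents of X10's children:
  X11's other parents are X0, X1, X2, X5, X6, X7, X8.
MB(X10) = {X0, X1, X2, X5, X6, X7, X8, X11}.
Comparing with the claimed set, X6 is missing.

X6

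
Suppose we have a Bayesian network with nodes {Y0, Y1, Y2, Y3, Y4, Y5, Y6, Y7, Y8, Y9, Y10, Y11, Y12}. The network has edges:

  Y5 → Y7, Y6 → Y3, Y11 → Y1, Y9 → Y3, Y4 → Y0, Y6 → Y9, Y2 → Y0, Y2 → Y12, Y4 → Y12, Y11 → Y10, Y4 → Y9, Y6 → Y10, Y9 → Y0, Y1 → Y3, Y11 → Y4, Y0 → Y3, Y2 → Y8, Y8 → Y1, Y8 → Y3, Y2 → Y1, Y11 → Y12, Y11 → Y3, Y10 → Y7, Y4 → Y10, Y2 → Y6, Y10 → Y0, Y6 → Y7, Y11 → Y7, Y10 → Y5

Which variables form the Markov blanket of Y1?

Pa(Y1) = {Y2, Y8, Y11}.
Y1's children: Y3.
Other parents of Y1's children:
  Y3's other parents are Y0, Y6, Y8, Y9, Y11.
Taking the union gives {Y0, Y2, Y3, Y6, Y8, Y9, Y11}.

{Y0, Y2, Y3, Y6, Y8, Y9, Y11}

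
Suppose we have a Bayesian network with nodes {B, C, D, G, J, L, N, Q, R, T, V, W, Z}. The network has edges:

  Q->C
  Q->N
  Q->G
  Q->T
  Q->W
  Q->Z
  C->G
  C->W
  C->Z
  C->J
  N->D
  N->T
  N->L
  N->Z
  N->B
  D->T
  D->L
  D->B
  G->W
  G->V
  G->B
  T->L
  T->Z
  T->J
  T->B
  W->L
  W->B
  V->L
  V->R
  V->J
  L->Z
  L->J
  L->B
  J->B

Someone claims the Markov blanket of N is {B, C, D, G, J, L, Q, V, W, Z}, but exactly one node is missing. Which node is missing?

T

Recall MB(v) = parents ∪ children ∪ spouses, where spouses are the other parents of v's children.
N has children B, D, L, T, Z.
Parents of N: Q.
Parents of each child, excluding N:
  D: no additional parents.
  T's other parents are D, Q.
  L's other parents are D, T, V, W.
  Z also has parents C, L, Q, T.
  B also has parents D, G, J, L, T, W.
MB(N) = {B, C, D, G, J, L, Q, T, V, W, Z}.
Comparing with the claimed set, T is missing.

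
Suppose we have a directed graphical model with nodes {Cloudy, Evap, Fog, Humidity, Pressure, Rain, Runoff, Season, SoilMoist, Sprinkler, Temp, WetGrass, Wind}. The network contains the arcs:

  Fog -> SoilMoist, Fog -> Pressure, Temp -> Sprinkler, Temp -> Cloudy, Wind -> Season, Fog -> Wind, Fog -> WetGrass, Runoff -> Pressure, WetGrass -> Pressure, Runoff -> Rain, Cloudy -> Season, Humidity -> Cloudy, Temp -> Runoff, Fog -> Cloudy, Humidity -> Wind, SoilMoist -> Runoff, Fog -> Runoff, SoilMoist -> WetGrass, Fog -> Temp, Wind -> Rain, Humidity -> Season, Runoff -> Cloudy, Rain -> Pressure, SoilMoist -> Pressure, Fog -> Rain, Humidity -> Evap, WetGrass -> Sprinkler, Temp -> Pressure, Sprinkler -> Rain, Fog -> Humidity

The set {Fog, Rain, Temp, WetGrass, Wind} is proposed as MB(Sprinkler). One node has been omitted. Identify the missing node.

A node's Markov blanket = Pa ∪ Ch ∪ (parents of Ch other than the node itself).
Sprinkler has child Rain.
Pa(Sprinkler) = {Temp, WetGrass}.
Co-parents of Sprinkler (other parents of its children):
  parents(Rain) \ {Sprinkler} = {Fog, Runoff, Wind}.
MB(Sprinkler) = {Fog, Rain, Runoff, Temp, WetGrass, Wind}.
Comparing with the claimed set, Runoff is missing.

Runoff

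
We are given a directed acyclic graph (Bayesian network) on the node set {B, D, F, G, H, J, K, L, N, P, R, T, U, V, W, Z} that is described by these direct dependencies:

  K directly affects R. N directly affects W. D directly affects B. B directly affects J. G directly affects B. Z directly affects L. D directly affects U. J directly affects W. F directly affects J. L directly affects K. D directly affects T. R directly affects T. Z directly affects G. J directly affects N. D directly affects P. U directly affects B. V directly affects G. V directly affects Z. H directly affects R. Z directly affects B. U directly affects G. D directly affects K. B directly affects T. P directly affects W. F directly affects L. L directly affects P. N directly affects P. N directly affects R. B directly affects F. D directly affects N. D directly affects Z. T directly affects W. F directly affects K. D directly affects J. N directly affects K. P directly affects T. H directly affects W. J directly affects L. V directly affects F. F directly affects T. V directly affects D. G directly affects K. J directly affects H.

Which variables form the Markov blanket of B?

{D, F, G, J, P, R, T, U, V, Z}

By definition, MB(B) is built from B's parents, B's children, and the co-parents of B.
Pa(B) = {D, G, U, Z}.
Children of B: F, J, T.
For each child, the remaining parents (spouses of B):
  F: V
  J: D, F
  T: D, F, P, R
Taking the union gives {D, F, G, J, P, R, T, U, V, Z}.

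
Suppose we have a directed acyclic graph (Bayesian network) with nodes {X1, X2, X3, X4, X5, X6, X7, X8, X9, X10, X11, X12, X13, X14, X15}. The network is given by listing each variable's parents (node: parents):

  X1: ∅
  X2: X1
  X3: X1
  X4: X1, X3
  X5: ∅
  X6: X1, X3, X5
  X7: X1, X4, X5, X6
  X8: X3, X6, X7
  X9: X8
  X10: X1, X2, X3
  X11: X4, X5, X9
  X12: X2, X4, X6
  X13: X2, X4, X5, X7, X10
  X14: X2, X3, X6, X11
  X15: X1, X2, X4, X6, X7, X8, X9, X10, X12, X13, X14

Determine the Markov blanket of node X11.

{X2, X3, X4, X5, X6, X9, X14}

A node's Markov blanket = Pa ∪ Ch ∪ (parents of Ch other than the node itself).
Pa(X11) = {X4, X5, X9}.
Ch(X11) = {X14}.
Co-parents of X11 (other parents of its children):
  X14 also has parents X2, X3, X6.
Taking the union gives {X2, X3, X4, X5, X6, X9, X14}.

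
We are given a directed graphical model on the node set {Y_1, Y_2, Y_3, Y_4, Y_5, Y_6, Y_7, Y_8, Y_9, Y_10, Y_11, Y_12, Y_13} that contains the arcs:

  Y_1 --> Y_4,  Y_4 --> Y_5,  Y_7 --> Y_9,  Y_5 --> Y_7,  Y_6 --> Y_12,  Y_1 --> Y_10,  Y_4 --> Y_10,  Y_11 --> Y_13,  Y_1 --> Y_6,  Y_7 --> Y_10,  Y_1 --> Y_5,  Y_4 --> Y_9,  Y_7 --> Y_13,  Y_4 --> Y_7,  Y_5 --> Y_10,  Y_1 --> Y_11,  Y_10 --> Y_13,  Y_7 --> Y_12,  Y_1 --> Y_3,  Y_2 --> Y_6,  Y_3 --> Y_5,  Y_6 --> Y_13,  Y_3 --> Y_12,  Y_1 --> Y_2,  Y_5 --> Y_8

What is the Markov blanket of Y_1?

By definition, MB(Y_1) is built from Y_1's parents, Y_1's children, and the co-parents of Y_1.
Y_1 has no parents.
Y_1 has children Y_2, Y_3, Y_4, Y_5, Y_6, Y_10, Y_11.
For each child, the remaining parents (spouses of Y_1):
  Y_2 has no other parent.
  Y_3: no additional parents.
  Y_4: no additional parents.
  Y_5 also has parents Y_3, Y_4.
  parents(Y_6) \ {Y_1} = {Y_2}.
  Y_10 also has parents Y_4, Y_5, Y_7.
  Y_11 has no other parent.
So the Markov blanket of Y_1 is {Y_2, Y_3, Y_4, Y_5, Y_6, Y_7, Y_10, Y_11}.

{Y_2, Y_3, Y_4, Y_5, Y_6, Y_7, Y_10, Y_11}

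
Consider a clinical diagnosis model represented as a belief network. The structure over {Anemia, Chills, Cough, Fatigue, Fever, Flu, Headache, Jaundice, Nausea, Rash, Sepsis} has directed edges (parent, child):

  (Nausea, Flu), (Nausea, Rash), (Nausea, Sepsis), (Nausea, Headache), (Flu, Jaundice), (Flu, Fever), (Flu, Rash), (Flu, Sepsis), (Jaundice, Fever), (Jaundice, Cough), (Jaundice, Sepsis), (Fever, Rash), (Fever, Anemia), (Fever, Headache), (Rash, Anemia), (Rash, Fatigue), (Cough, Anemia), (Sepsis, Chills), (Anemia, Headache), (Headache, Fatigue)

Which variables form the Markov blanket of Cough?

The Markov blanket of a node is its parents, its children, and the other parents of its children.
Cough has parent Jaundice.
Cough has child Anemia.
Other parents of Cough's children:
  Anemia's other parents are Fever, Rash.
Taking the union gives {Anemia, Fever, Jaundice, Rash}.

{Anemia, Fever, Jaundice, Rash}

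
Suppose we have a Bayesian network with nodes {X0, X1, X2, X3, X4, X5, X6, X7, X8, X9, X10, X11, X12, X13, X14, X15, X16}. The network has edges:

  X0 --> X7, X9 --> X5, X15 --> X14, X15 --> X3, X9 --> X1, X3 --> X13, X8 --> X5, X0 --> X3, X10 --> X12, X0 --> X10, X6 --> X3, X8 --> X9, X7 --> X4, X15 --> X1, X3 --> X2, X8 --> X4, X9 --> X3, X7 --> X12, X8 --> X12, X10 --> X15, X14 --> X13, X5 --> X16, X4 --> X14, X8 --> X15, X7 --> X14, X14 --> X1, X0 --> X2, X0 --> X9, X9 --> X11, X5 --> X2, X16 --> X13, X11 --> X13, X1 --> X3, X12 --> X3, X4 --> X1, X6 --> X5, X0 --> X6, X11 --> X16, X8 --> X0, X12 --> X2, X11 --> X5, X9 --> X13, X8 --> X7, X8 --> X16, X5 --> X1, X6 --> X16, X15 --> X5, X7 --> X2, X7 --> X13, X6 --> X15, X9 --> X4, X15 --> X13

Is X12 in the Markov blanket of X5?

Yes

X12 is a co-parent of X5: both are parents of X2.
So X12 ∈ MB(X5).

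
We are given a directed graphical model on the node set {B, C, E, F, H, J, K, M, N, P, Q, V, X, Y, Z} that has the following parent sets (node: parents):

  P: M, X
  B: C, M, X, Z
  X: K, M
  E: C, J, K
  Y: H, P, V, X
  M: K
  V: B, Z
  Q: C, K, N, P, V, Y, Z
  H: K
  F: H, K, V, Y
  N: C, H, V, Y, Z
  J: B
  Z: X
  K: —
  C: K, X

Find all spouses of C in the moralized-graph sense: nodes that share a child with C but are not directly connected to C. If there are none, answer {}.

Children of C: B, E, N, Q.
  B's other parents are M, X, Z.
  E also has parents J, K.
  parents(N) \ {C} = {H, V, Y, Z}.
  Q also has parents K, N, P, V, Y, Z.
Excluding nodes already adjacent to C (B, E, K, N, Q, X), the co-parent-only contribution is {H, J, M, P, V, Y, Z}.

{H, J, M, P, V, Y, Z}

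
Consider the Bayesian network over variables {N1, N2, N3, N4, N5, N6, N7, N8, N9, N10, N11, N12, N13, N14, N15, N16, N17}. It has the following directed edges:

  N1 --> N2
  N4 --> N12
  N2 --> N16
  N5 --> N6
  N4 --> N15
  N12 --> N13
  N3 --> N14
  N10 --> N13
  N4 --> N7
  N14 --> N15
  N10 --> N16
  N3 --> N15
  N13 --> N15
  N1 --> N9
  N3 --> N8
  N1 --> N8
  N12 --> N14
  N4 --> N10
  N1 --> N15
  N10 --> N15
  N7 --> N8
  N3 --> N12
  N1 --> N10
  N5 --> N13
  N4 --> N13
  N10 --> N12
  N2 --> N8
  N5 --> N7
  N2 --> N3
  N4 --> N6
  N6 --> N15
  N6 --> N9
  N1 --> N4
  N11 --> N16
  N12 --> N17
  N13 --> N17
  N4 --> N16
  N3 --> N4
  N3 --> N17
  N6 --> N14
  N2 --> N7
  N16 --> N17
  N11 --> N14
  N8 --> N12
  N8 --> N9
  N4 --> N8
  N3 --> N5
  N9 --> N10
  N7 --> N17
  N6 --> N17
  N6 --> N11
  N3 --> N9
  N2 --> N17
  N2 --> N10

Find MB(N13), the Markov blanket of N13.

{N1, N2, N3, N4, N5, N6, N7, N10, N12, N14, N15, N16, N17}

Pa(N13) = {N4, N5, N10, N12}.
Ch(N13) = {N15, N17}.
Parents of each child, excluding N13:
  N15's other parents are N1, N3, N4, N6, N10, N14.
  N17 also has parents N2, N3, N6, N7, N12, N16.
So the Markov blanket of N13 is {N1, N2, N3, N4, N5, N6, N7, N10, N12, N14, N15, N16, N17}.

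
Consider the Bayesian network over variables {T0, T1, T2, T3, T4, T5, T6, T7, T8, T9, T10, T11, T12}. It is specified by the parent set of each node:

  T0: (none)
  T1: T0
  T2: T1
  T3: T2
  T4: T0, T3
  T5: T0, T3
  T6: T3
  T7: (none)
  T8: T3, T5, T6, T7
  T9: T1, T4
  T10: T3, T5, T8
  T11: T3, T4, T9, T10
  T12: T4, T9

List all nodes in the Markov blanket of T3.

{T0, T2, T4, T5, T6, T7, T8, T9, T10, T11}

The Markov blanket of a node is its parents, its children, and the other parents of its children.
Ch(T3) = {T4, T5, T6, T8, T10, T11}.
Parents of T3: T2.
Co-parents of T3 (other parents of its children):
  T4's other parent is T0.
  T5 also has parent T0.
  T6: no additional parents.
  T8's other parents are T5, T6, T7.
  parents(T10) \ {T3} = {T5, T8}.
  T11's other parents are T4, T9, T10.
Taking the union gives {T0, T2, T4, T5, T6, T7, T8, T9, T10, T11}.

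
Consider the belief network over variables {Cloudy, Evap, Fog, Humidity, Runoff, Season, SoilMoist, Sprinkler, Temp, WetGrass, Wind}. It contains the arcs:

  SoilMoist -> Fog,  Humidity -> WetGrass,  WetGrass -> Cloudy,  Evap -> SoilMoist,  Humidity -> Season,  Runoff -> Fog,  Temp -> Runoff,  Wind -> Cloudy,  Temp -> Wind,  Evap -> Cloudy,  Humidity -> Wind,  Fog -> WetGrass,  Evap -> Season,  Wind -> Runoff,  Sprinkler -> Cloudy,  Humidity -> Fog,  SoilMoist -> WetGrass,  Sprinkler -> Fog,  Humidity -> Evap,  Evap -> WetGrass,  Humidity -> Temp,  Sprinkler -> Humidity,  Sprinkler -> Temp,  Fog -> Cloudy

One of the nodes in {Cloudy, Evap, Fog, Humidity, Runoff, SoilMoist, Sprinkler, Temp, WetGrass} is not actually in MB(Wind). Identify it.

SoilMoist

Children of Wind: Cloudy, Runoff.
Parents of Wind: Humidity, Temp.
Other parents of Wind's children:
  Runoff: Temp
  Cloudy: Evap, Fog, Sprinkler, WetGrass
MB(Wind) = {Cloudy, Evap, Fog, Humidity, Runoff, Sprinkler, Temp, WetGrass}.
SoilMoist is neither a parent, child, nor co-parent of Wind, so it does not belong.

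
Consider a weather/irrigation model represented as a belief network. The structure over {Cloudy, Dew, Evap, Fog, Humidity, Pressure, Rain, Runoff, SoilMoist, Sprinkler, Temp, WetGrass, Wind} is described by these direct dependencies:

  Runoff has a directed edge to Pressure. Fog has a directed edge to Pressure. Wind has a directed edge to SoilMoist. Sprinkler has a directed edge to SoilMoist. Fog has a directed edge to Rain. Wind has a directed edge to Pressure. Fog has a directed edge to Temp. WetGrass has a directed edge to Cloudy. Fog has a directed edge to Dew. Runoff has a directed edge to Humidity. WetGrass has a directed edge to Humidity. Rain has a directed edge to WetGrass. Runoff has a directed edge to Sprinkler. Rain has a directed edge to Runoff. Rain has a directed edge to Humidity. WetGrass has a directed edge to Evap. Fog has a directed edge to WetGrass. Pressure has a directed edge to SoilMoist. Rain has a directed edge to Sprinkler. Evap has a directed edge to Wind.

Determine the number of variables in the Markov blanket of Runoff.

7

Runoff's parents: Rain.
Ch(Runoff) = {Humidity, Pressure, Sprinkler}.
Co-parents of Runoff (other parents of its children):
  Humidity: Rain, WetGrass
  Pressure: Fog, Wind
  Sprinkler: Rain
MB(Runoff) = {Fog, Humidity, Pressure, Rain, Sprinkler, WetGrass, Wind}, which has 7 nodes.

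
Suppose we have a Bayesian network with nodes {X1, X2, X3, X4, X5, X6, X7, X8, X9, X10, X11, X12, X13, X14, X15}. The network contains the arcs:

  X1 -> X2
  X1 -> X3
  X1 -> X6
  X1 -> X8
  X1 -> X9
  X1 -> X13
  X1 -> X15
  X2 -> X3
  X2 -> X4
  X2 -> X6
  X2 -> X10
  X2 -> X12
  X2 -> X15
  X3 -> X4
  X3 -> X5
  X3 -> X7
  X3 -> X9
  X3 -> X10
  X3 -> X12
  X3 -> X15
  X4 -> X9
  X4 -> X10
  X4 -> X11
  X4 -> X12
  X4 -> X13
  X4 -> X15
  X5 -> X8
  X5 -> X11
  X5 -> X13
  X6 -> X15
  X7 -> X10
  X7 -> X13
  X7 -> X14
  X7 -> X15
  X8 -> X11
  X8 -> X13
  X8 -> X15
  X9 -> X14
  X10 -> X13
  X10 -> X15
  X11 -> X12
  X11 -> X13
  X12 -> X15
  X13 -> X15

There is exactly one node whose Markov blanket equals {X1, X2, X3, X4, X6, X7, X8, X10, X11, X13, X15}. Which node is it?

X12

The target node must have every member of {X1, X2, X3, X4, X6, X7, X8, X10, X11, X13, X15} as a parent, child, or co-parent, and no others.
Parents of X12: X2, X3, X4, X11; children: X15; co-parents: X1, X2, X3, X4, X6, X7, X8, X10, X13.
These exactly cover the given set, so the node is X12.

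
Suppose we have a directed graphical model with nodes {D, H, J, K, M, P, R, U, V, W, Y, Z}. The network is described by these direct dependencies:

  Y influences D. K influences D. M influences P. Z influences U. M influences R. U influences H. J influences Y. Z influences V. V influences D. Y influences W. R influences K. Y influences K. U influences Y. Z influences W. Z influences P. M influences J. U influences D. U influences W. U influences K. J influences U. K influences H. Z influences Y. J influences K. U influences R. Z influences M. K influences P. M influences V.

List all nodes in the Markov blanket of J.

{K, M, R, U, Y, Z}

The Markov blanket of a node is its parents, its children, and the other parents of its children.
J has parent M.
J has children K, U, Y.
Parents of each child, excluding J:
  U's other parent is Z.
  Y's other parents are U, Z.
  K also has parents R, U, Y.
Taking the union gives {K, M, R, U, Y, Z}.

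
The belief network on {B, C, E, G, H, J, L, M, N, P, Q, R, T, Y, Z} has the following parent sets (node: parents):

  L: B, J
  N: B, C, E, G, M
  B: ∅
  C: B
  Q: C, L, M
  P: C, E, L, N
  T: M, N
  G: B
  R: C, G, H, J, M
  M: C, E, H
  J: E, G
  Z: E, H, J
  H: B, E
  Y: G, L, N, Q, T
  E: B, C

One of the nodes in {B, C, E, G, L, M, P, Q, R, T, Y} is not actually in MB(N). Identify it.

The Markov blanket of a node is its parents, its children, and the other parents of its children.
N's parents: B, C, E, G, M.
Children of N: P, T, Y.
Parents of each child, excluding N:
  P: C, E, L
  T: M
  Y: G, L, Q, T
MB(N) = {B, C, E, G, L, M, P, Q, T, Y}.
R is neither a parent, child, nor co-parent of N, so it does not belong.

R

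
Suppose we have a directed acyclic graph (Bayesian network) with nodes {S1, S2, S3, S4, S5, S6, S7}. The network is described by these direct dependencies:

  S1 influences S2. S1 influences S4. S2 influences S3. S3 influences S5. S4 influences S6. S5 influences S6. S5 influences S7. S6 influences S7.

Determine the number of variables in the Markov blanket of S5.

Recall MB(v) = parents ∪ children ∪ spouses, where spouses are the other parents of v's children.
S5's children: S6, S7.
S5's parents: S3.
For each child, the remaining parents (spouses of S5):
  parents(S6) \ {S5} = {S4}.
  S7 also has parent S6.
MB(S5) = {S3, S4, S6, S7}, which has 4 nodes.

4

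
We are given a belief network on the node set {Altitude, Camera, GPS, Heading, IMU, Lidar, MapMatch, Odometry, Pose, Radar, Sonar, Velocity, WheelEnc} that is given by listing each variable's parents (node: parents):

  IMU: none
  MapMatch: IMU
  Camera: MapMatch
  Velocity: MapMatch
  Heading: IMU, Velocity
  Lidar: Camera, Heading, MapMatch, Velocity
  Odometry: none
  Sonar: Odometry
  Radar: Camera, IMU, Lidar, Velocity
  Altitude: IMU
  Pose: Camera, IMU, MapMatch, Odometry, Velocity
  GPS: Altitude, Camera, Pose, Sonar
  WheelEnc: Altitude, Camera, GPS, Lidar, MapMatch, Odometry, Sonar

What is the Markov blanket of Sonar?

By definition, MB(Sonar) is built from Sonar's parents, Sonar's children, and the co-parents of Sonar.
Ch(Sonar) = {GPS, WheelEnc}.
Sonar has parent Odometry.
Co-parents of Sonar (other parents of its children):
  GPS's other parents are Altitude, Camera, Pose.
  WheelEnc's other parents are Altitude, Camera, GPS, Lidar, MapMatch, Odometry.
MB(Sonar) = {Altitude, Camera, GPS, Lidar, MapMatch, Odometry, Pose, WheelEnc}.

{Altitude, Camera, GPS, Lidar, MapMatch, Odometry, Pose, WheelEnc}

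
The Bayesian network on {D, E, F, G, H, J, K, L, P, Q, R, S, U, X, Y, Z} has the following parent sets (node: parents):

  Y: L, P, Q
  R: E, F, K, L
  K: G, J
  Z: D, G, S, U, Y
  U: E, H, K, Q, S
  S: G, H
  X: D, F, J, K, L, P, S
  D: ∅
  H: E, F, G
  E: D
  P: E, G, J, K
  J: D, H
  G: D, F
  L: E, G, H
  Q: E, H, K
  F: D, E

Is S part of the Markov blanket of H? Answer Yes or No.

S is a child of H.
So S ∈ MB(H).

Yes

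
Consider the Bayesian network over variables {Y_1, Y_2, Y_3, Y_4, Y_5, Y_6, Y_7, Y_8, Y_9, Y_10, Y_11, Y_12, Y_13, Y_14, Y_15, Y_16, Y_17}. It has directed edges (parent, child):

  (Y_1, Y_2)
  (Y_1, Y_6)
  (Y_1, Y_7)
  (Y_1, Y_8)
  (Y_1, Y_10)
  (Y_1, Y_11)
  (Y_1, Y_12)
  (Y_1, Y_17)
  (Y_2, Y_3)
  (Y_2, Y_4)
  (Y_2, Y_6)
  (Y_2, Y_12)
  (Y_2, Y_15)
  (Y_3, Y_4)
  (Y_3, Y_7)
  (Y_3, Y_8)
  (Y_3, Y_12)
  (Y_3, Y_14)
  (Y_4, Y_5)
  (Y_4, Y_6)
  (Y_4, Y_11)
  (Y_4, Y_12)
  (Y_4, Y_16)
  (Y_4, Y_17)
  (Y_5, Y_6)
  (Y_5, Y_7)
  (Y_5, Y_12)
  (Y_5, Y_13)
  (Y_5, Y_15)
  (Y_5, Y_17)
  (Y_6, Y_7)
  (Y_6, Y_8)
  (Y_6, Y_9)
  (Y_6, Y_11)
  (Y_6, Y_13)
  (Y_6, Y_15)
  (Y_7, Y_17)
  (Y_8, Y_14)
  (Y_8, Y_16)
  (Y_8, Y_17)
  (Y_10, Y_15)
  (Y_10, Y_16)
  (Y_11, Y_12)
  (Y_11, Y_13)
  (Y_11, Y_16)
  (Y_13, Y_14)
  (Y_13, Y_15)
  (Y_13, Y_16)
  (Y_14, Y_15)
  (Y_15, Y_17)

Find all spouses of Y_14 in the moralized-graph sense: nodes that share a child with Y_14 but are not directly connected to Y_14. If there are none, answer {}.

Children of Y_14: Y_15.
  Y_15's other parents are Y_2, Y_5, Y_6, Y_10, Y_13.
Excluding nodes already adjacent to Y_14 (Y_3, Y_8, Y_13, Y_15), the co-parent-only contribution is {Y_2, Y_5, Y_6, Y_10}.

{Y_2, Y_5, Y_6, Y_10}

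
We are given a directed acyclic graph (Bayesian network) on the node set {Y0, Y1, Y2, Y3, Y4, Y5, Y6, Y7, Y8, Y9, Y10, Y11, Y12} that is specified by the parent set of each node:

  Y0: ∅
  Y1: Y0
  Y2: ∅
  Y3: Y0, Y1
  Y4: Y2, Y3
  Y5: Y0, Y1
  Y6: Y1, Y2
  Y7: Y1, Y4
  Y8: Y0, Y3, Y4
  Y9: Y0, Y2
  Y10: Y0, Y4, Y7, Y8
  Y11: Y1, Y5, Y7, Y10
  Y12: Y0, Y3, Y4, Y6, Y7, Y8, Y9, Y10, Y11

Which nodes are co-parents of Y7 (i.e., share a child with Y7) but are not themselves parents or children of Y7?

Children of Y7: Y10, Y11, Y12.
  parents(Y10) \ {Y7} = {Y0, Y4, Y8}.
  Y11 also has parents Y1, Y5, Y10.
  Y12's other parents are Y0, Y3, Y4, Y6, Y8, Y9, Y10, Y11.
Excluding nodes already adjacent to Y7 (Y1, Y4, Y10, Y11, Y12), the co-parent-only contribution is {Y0, Y3, Y5, Y6, Y8, Y9}.

{Y0, Y3, Y5, Y6, Y8, Y9}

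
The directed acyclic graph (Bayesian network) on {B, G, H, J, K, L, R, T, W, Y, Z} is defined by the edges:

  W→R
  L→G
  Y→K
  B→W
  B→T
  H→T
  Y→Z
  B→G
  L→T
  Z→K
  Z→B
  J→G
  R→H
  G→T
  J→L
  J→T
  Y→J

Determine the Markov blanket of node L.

Pa(L) = {J}.
L's children: G, T.
Co-parents of L (other parents of its children):
  G: B, J
  T: B, G, H, J
So the Markov blanket of L is {B, G, H, J, T}.

{B, G, H, J, T}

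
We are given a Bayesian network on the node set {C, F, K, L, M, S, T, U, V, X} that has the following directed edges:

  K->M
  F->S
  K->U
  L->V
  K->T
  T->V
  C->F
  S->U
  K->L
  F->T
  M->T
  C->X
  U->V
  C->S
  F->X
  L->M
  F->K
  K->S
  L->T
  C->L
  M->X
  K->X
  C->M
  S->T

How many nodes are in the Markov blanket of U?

Pa(U) = {K, S}.
U's children: V.
For each child, the remaining parents (spouses of U):
  V's other parents are L, T.
MB(U) = {K, L, S, T, V}, which has 5 nodes.

5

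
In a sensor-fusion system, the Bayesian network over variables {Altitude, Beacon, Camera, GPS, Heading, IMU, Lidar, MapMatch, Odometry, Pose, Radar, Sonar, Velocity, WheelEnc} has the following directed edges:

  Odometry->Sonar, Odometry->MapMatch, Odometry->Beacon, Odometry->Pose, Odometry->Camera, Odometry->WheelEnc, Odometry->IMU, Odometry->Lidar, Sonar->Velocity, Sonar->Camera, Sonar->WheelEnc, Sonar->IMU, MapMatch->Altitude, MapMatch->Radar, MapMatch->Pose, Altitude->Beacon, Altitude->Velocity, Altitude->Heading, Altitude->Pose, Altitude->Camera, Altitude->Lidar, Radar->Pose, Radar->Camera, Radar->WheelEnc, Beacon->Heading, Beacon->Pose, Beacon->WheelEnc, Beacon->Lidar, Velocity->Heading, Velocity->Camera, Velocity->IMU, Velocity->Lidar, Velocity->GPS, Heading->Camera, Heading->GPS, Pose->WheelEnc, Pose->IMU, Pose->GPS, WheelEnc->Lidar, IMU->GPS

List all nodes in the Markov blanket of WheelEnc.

{Altitude, Beacon, Lidar, Odometry, Pose, Radar, Sonar, Velocity}

WheelEnc's parents: Beacon, Odometry, Pose, Radar, Sonar.
Children of WheelEnc: Lidar.
Co-parents of WheelEnc (other parents of its children):
  Lidar: Altitude, Beacon, Odometry, Velocity
MB(WheelEnc) = {Altitude, Beacon, Lidar, Odometry, Pose, Radar, Sonar, Velocity}.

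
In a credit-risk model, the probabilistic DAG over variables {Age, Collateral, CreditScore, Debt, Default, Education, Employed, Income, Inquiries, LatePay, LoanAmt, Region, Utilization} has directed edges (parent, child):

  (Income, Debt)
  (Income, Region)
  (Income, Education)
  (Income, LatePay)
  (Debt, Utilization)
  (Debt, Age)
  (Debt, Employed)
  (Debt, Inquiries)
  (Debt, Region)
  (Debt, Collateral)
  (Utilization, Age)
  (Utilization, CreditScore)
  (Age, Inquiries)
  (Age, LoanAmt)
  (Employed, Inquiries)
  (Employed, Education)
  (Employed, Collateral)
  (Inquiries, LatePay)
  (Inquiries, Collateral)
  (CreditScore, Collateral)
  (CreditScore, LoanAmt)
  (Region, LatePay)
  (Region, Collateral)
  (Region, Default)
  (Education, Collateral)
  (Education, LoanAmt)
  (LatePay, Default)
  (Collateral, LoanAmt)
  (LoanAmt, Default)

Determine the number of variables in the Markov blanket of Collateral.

Parents of Collateral: CreditScore, Debt, Education, Employed, Inquiries, Region.
Ch(Collateral) = {LoanAmt}.
For each child, the remaining parents (spouses of Collateral):
  LoanAmt's other parents are Age, CreditScore, Education.
MB(Collateral) = {Age, CreditScore, Debt, Education, Employed, Inquiries, LoanAmt, Region}, which has 8 nodes.

8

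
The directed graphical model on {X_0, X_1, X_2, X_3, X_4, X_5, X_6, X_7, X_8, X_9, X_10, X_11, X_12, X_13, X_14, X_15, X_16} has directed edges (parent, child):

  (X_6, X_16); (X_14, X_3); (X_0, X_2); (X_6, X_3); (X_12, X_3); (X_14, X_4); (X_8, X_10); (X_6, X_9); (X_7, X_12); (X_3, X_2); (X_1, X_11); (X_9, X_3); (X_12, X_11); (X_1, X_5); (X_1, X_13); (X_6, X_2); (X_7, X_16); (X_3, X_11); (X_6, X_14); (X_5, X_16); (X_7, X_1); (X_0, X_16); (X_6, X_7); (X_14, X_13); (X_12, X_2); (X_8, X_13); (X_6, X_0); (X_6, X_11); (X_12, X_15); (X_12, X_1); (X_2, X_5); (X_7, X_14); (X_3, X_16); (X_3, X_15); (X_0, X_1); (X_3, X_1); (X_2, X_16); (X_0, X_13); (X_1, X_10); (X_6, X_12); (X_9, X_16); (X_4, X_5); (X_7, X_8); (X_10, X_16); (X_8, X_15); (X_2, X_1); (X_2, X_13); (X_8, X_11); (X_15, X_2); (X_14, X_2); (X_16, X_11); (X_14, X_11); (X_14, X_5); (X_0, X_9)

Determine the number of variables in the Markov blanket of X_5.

11

Parents of X_5: X_1, X_2, X_4, X_14.
X_5 has child X_16.
Other parents of X_5's children:
  X_16: X_0, X_2, X_3, X_6, X_7, X_9, X_10
MB(X_5) = {X_0, X_1, X_2, X_3, X_4, X_6, X_7, X_9, X_10, X_14, X_16}, which has 11 nodes.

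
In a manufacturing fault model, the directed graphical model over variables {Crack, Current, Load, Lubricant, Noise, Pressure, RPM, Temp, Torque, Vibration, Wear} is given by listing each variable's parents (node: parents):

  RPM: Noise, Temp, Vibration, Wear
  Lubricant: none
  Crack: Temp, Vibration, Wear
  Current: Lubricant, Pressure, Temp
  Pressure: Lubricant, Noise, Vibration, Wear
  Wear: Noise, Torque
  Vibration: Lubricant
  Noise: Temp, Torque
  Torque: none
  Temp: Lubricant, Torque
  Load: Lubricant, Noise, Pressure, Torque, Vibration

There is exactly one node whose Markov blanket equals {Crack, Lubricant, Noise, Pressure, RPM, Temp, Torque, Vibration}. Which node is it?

The target node must have every member of {Crack, Lubricant, Noise, Pressure, RPM, Temp, Torque, Vibration} as a parent, child, or co-parent, and no others.
Parents of Wear: Noise, Torque; children: Crack, Pressure, RPM; co-parents: Lubricant, Noise, Temp, Vibration.
These exactly cover the given set, so the node is Wear.

Wear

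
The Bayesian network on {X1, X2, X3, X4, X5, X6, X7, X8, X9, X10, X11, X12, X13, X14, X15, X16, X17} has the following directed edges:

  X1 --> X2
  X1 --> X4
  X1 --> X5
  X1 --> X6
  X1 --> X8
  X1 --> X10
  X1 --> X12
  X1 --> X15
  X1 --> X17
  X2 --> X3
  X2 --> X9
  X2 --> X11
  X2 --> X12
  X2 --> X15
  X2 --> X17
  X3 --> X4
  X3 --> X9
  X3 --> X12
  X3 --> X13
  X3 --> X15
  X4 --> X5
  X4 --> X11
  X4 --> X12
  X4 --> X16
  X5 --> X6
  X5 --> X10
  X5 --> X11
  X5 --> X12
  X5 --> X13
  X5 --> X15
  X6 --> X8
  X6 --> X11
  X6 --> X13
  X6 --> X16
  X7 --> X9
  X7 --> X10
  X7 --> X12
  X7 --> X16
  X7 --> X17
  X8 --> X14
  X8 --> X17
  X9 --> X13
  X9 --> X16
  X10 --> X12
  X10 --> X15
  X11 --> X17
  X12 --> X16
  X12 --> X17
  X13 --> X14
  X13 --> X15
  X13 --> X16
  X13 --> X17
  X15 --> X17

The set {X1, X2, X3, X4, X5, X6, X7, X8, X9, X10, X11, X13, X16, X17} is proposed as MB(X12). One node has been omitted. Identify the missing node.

Parents of X12: X1, X2, X3, X4, X5, X7, X10.
Children of X12: X16, X17.
For each child, the remaining parents (spouses of X12):
  X16: X4, X6, X7, X9, X13
  X17: X1, X2, X7, X8, X11, X13, X15
MB(X12) = {X1, X2, X3, X4, X5, X6, X7, X8, X9, X10, X11, X13, X15, X16, X17}.
Comparing with the claimed set, X15 is missing.

X15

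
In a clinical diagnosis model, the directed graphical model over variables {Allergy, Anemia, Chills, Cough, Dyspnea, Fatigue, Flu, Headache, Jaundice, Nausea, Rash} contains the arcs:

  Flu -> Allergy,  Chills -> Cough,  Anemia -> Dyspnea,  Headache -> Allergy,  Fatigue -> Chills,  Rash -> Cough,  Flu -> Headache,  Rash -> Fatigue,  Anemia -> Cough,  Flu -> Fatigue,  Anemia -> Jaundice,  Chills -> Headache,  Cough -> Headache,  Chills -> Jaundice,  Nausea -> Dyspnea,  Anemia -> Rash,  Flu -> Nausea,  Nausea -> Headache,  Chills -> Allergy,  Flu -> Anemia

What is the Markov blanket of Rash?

{Anemia, Chills, Cough, Fatigue, Flu}

Rash has parent Anemia.
Rash's children: Cough, Fatigue.
Parents of each child, excluding Rash:
  Fatigue's other parent is Flu.
  Cough also has parents Anemia, Chills.
MB(Rash) = {Anemia, Chills, Cough, Fatigue, Flu}.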